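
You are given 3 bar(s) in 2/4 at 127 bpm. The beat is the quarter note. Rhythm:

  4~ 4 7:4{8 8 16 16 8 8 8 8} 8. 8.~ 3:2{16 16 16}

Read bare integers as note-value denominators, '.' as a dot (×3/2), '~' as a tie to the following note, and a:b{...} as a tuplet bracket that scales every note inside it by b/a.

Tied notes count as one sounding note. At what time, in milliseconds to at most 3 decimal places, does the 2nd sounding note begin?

note 2 onset = 2b = 944.882ms

1. 0.0ms @ 0 + 944.882ms (2)
2. 944.882ms @ 2 + 134.983ms (2/7)
3. 1079.865ms @ 16/7 + 134.983ms (2/7)
4. 1214.848ms @ 18/7 + 67.492ms (1/7)
5. 1282.34ms @ 19/7 + 67.492ms (1/7)
6. 1349.831ms @ 20/7 + 134.983ms (2/7)
7. 1484.814ms @ 22/7 + 134.983ms (2/7)
8. 1619.798ms @ 24/7 + 134.983ms (2/7)
9. 1754.781ms @ 26/7 + 134.983ms (2/7)
10. 1889.764ms @ 4 + 354.331ms (3/4)
11. 2244.094ms @ 19/4 + 433.071ms (11/12)
12. 2677.165ms @ 17/3 + 78.74ms (1/6)
13. 2755.906ms @ 35/6 + 78.74ms (1/6)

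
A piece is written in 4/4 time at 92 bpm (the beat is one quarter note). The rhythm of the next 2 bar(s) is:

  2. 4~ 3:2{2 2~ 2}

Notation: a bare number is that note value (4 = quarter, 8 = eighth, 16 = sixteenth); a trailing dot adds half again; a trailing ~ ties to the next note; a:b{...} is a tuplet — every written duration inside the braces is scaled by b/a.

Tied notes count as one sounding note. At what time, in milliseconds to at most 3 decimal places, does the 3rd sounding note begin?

note 3 onset = 16/3b = 3478.261ms

1. 0.0ms @ 0 + 1956.522ms (3)
2. 1956.522ms @ 3 + 1521.739ms (7/3)
3. 3478.261ms @ 16/3 + 1739.13ms (8/3)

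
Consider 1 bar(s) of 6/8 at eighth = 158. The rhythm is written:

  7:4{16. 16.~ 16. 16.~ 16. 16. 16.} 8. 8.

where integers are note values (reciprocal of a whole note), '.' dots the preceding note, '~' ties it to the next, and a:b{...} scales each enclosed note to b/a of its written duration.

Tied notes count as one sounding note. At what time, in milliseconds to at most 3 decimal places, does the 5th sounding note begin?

1. 0.0ms @ 0 + 162.749ms (3/7)
2. 162.749ms @ 3/7 + 325.497ms (6/7)
3. 488.246ms @ 9/7 + 325.497ms (6/7)
4. 813.743ms @ 15/7 + 162.749ms (3/7)
5. 976.492ms @ 18/7 + 162.749ms (3/7)
6. 1139.241ms @ 3 + 569.62ms (3/2)
7. 1708.861ms @ 9/2 + 569.62ms (3/2)

note 5 onset = 18/7b = 976.492ms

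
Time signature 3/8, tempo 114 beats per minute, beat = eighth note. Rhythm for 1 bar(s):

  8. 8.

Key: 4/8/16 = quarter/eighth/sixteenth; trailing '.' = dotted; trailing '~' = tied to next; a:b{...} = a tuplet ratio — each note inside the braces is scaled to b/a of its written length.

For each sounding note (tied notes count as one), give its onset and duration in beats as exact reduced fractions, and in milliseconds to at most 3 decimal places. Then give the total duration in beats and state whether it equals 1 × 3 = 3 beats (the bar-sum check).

1) 0.0ms=0b +789.474ms=3/2b
2) 789.474ms=3/2b +789.474ms=3/2b
Σ=3b of 3 (114bpm 3/8) — PASS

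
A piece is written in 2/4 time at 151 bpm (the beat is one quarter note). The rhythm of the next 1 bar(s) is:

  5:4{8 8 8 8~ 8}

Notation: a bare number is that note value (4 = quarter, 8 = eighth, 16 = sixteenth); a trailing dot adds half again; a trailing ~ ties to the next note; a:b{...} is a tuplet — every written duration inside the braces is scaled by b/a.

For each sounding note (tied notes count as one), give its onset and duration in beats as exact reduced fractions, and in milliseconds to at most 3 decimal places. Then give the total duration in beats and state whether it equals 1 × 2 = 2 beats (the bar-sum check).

1) 0.0ms=0b +158.94ms=2/5b
2) 158.94ms=2/5b +158.94ms=2/5b
3) 317.881ms=4/5b +158.94ms=2/5b
4) 476.821ms=6/5b +317.881ms=4/5b
Σ=2b of 2 (151bpm 2/4) — PASS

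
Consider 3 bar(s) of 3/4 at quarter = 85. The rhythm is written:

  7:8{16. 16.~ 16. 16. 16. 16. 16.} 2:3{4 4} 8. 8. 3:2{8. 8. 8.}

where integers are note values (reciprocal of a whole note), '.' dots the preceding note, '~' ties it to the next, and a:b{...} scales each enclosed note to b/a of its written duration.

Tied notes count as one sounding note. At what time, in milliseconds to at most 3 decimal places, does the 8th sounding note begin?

note 8 onset = 9/2b = 3176.471ms

1. 0.0ms @ 0 + 302.521ms (3/7)
2. 302.521ms @ 3/7 + 605.042ms (6/7)
3. 907.563ms @ 9/7 + 302.521ms (3/7)
4. 1210.084ms @ 12/7 + 302.521ms (3/7)
5. 1512.605ms @ 15/7 + 302.521ms (3/7)
6. 1815.126ms @ 18/7 + 302.521ms (3/7)
7. 2117.647ms @ 3 + 1058.824ms (3/2)
8. 3176.471ms @ 9/2 + 1058.824ms (3/2)
9. 4235.294ms @ 6 + 529.412ms (3/4)
10. 4764.706ms @ 27/4 + 529.412ms (3/4)
11. 5294.118ms @ 15/2 + 352.941ms (1/2)
12. 5647.059ms @ 8 + 352.941ms (1/2)
13. 6000.0ms @ 17/2 + 352.941ms (1/2)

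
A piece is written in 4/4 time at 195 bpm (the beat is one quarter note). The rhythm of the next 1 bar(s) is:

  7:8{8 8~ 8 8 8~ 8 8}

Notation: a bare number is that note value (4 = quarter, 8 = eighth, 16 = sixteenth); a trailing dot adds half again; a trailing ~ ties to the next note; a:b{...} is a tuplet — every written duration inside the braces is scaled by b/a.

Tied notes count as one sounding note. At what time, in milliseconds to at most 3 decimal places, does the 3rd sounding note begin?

1. 0.0ms @ 0 + 175.824ms (4/7)
2. 175.824ms @ 4/7 + 351.648ms (8/7)
3. 527.473ms @ 12/7 + 175.824ms (4/7)
4. 703.297ms @ 16/7 + 351.648ms (8/7)
5. 1054.945ms @ 24/7 + 175.824ms (4/7)

note 3 onset = 12/7b = 527.473ms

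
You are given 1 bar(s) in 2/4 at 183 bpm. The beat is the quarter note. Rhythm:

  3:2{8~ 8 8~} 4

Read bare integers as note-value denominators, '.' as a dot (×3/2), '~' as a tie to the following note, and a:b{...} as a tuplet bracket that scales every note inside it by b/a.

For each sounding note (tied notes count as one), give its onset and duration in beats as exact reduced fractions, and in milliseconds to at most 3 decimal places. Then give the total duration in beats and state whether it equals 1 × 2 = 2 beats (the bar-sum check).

1) 0.0ms=0b +218.579ms=2/3b
2) 218.579ms=2/3b +437.158ms=4/3b
Σ=2b of 2 (183bpm 2/4) — PASS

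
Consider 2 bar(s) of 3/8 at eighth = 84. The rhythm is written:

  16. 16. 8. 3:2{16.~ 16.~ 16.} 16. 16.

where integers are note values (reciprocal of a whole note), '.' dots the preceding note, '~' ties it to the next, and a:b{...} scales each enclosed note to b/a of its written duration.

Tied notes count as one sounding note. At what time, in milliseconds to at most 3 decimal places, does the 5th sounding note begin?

1. 0.0ms @ 0 + 535.714ms (3/4)
2. 535.714ms @ 3/4 + 535.714ms (3/4)
3. 1071.429ms @ 3/2 + 1071.429ms (3/2)
4. 2142.857ms @ 3 + 1071.429ms (3/2)
5. 3214.286ms @ 9/2 + 535.714ms (3/4)
6. 3750.0ms @ 21/4 + 535.714ms (3/4)

note 5 onset = 9/2b = 3214.286ms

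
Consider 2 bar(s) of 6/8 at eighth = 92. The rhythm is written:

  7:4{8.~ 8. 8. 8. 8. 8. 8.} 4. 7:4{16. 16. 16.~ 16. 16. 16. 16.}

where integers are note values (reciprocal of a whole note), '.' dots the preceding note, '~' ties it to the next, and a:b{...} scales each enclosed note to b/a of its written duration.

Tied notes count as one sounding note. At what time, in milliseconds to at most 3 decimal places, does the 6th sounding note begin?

1. 0.0ms @ 0 + 1118.012ms (12/7)
2. 1118.012ms @ 12/7 + 559.006ms (6/7)
3. 1677.019ms @ 18/7 + 559.006ms (6/7)
4. 2236.025ms @ 24/7 + 559.006ms (6/7)
5. 2795.031ms @ 30/7 + 559.006ms (6/7)
6. 3354.037ms @ 36/7 + 559.006ms (6/7)
7. 3913.043ms @ 6 + 1956.522ms (3)
8. 5869.565ms @ 9 + 279.503ms (3/7)
9. 6149.068ms @ 66/7 + 279.503ms (3/7)
10. 6428.571ms @ 69/7 + 559.006ms (6/7)
11. 6987.578ms @ 75/7 + 279.503ms (3/7)
12. 7267.081ms @ 78/7 + 279.503ms (3/7)
13. 7546.584ms @ 81/7 + 279.503ms (3/7)

note 6 onset = 36/7b = 3354.037ms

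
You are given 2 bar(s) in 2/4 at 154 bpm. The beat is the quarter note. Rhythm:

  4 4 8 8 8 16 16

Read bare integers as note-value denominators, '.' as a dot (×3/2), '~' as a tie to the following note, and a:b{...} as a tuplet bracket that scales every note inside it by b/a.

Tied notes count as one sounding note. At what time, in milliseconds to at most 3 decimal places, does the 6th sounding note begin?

note 6 onset = 7/2b = 1363.636ms

1. 0.0ms @ 0 + 389.61ms (1)
2. 389.61ms @ 1 + 389.61ms (1)
3. 779.221ms @ 2 + 194.805ms (1/2)
4. 974.026ms @ 5/2 + 194.805ms (1/2)
5. 1168.831ms @ 3 + 194.805ms (1/2)
6. 1363.636ms @ 7/2 + 97.403ms (1/4)
7. 1461.039ms @ 15/4 + 97.403ms (1/4)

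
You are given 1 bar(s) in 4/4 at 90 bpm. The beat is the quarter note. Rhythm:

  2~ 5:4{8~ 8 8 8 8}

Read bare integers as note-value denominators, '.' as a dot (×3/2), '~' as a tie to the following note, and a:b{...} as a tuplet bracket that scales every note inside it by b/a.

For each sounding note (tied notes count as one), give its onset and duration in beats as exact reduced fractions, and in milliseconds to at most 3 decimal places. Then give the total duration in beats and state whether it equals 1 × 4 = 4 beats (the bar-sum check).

1) 0.0ms=0b +1866.667ms=14/5b
2) 1866.667ms=14/5b +266.667ms=2/5b
3) 2133.333ms=16/5b +266.667ms=2/5b
4) 2400.0ms=18/5b +266.667ms=2/5b
Σ=4b of 4 (90bpm 4/4) — PASS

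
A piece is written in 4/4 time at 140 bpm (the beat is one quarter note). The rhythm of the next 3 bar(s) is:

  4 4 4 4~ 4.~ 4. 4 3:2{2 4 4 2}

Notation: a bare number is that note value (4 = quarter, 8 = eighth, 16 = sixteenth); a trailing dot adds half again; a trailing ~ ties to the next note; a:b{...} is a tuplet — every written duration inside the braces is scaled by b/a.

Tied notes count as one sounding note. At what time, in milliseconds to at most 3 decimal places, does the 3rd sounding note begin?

note 3 onset = 2b = 857.143ms

1. 0.0ms @ 0 + 428.571ms (1)
2. 428.571ms @ 1 + 428.571ms (1)
3. 857.143ms @ 2 + 428.571ms (1)
4. 1285.714ms @ 3 + 1714.286ms (4)
5. 3000.0ms @ 7 + 428.571ms (1)
6. 3428.571ms @ 8 + 571.429ms (4/3)
7. 4000.0ms @ 28/3 + 285.714ms (2/3)
8. 4285.714ms @ 10 + 285.714ms (2/3)
9. 4571.429ms @ 32/3 + 571.429ms (4/3)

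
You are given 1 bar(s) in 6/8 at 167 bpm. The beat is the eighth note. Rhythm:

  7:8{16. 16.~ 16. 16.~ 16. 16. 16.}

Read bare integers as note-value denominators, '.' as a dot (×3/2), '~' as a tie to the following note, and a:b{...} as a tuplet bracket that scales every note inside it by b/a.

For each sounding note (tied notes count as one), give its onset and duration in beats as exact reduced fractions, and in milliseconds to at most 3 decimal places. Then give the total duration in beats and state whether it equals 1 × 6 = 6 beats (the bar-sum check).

1) 0.0ms=0b +307.956ms=6/7b
2) 307.956ms=6/7b +615.911ms=12/7b
3) 923.867ms=18/7b +615.911ms=12/7b
4) 1539.778ms=30/7b +307.956ms=6/7b
5) 1847.733ms=36/7b +307.956ms=6/7b
Σ=6b of 6 (167bpm 6/8) — PASS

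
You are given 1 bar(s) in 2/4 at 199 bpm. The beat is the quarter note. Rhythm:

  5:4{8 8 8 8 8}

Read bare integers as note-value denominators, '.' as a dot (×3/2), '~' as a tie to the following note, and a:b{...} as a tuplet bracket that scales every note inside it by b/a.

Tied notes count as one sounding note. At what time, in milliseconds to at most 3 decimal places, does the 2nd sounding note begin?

note 2 onset = 2/5b = 120.603ms

1. 0.0ms @ 0 + 120.603ms (2/5)
2. 120.603ms @ 2/5 + 120.603ms (2/5)
3. 241.206ms @ 4/5 + 120.603ms (2/5)
4. 361.809ms @ 6/5 + 120.603ms (2/5)
5. 482.412ms @ 8/5 + 120.603ms (2/5)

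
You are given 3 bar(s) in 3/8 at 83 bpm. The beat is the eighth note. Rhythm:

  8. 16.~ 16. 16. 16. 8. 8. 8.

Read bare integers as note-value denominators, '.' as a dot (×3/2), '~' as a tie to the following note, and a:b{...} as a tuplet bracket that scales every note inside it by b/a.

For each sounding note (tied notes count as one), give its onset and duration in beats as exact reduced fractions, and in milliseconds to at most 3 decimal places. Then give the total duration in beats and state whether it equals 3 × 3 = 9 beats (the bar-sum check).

1) 0.0ms=0b +1084.337ms=3/2b
2) 1084.337ms=3/2b +1084.337ms=3/2b
3) 2168.675ms=3b +542.169ms=3/4b
4) 2710.843ms=15/4b +542.169ms=3/4b
5) 3253.012ms=9/2b +1084.337ms=3/2b
6) 4337.349ms=6b +1084.337ms=3/2b
7) 5421.687ms=15/2b +1084.337ms=3/2b
Σ=9b of 9 (83bpm 3/8) — PASS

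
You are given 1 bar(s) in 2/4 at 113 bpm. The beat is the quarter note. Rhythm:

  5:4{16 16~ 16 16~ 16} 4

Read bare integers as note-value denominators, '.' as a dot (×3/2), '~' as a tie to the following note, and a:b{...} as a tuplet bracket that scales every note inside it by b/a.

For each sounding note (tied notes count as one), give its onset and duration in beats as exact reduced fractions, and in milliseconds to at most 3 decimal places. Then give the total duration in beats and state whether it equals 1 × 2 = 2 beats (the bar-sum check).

1) 0.0ms=0b +106.195ms=1/5b
2) 106.195ms=1/5b +212.389ms=2/5b
3) 318.584ms=3/5b +212.389ms=2/5b
4) 530.973ms=1b +530.973ms=1b
Σ=2b of 2 (113bpm 2/4) — PASS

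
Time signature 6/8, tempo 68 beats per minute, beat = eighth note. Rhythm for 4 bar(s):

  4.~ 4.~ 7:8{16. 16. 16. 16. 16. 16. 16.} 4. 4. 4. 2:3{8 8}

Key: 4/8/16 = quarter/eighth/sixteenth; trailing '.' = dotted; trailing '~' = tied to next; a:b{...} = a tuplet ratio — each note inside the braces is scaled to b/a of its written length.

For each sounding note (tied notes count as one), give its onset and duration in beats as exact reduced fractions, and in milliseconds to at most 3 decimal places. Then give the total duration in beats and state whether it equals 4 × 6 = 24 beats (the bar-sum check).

1) 0.0ms=0b +6050.42ms=48/7b
2) 6050.42ms=48/7b +756.303ms=6/7b
3) 6806.723ms=54/7b +756.303ms=6/7b
4) 7563.025ms=60/7b +756.303ms=6/7b
5) 8319.328ms=66/7b +756.303ms=6/7b
6) 9075.63ms=72/7b +756.303ms=6/7b
7) 9831.933ms=78/7b +756.303ms=6/7b
8) 10588.235ms=12b +2647.059ms=3b
9) 13235.294ms=15b +2647.059ms=3b
10) 15882.353ms=18b +2647.059ms=3b
11) 18529.412ms=21b +1323.529ms=3/2b
12) 19852.941ms=45/2b +1323.529ms=3/2b
Σ=24b of 24 (68bpm 6/8) — PASS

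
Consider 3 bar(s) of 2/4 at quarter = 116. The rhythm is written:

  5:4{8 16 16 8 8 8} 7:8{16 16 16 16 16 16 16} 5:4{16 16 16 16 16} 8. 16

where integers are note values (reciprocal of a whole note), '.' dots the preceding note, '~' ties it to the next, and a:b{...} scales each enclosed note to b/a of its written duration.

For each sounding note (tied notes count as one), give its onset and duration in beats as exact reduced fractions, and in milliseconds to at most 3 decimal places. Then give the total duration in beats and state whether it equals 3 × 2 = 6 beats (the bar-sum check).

1) 0.0ms=0b +206.897ms=2/5b
2) 206.897ms=2/5b +103.448ms=1/5b
3) 310.345ms=3/5b +103.448ms=1/5b
4) 413.793ms=4/5b +206.897ms=2/5b
5) 620.69ms=6/5b +206.897ms=2/5b
6) 827.586ms=8/5b +206.897ms=2/5b
7) 1034.483ms=2b +147.783ms=2/7b
8) 1182.266ms=16/7b +147.783ms=2/7b
9) 1330.049ms=18/7b +147.783ms=2/7b
10) 1477.833ms=20/7b +147.783ms=2/7b
11) 1625.616ms=22/7b +147.783ms=2/7b
12) 1773.399ms=24/7b +147.783ms=2/7b
13) 1921.182ms=26/7b +147.783ms=2/7b
14) 2068.966ms=4b +103.448ms=1/5b
15) 2172.414ms=21/5b +103.448ms=1/5b
16) 2275.862ms=22/5b +103.448ms=1/5b
17) 2379.31ms=23/5b +103.448ms=1/5b
18) 2482.759ms=24/5b +103.448ms=1/5b
19) 2586.207ms=5b +387.931ms=3/4b
20) 2974.138ms=23/4b +129.31ms=1/4b
Σ=6b of 6 (116bpm 2/4) — PASS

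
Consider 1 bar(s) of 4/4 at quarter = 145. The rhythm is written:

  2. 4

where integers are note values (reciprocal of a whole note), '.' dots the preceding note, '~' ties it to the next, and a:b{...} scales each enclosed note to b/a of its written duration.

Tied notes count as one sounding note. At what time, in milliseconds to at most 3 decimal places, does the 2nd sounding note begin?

1. 0.0ms @ 0 + 1241.379ms (3)
2. 1241.379ms @ 3 + 413.793ms (1)

note 2 onset = 3b = 1241.379ms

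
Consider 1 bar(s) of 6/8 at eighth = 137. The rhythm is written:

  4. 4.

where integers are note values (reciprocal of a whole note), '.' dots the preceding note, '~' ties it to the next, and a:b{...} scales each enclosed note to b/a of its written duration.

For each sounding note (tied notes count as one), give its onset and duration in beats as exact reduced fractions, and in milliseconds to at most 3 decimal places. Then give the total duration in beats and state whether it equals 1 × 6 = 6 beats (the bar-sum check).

1) 0.0ms=0b +1313.869ms=3b
2) 1313.869ms=3b +1313.869ms=3b
Σ=6b of 6 (137bpm 6/8) — PASS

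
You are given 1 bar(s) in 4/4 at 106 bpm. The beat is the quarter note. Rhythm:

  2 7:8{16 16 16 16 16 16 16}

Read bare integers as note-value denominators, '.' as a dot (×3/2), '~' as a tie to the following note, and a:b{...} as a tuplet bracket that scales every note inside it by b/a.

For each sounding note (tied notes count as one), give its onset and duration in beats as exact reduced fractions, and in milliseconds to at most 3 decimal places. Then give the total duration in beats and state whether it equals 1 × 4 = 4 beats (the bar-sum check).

1) 0.0ms=0b +1132.075ms=2b
2) 1132.075ms=2b +161.725ms=2/7b
3) 1293.801ms=16/7b +161.725ms=2/7b
4) 1455.526ms=18/7b +161.725ms=2/7b
5) 1617.251ms=20/7b +161.725ms=2/7b
6) 1778.976ms=22/7b +161.725ms=2/7b
7) 1940.701ms=24/7b +161.725ms=2/7b
8) 2102.426ms=26/7b +161.725ms=2/7b
Σ=4b of 4 (106bpm 4/4) — PASS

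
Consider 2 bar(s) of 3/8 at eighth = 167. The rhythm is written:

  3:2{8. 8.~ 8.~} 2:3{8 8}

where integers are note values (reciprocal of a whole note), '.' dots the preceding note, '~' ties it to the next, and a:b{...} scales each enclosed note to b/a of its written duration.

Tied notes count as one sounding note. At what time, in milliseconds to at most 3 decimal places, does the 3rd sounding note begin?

note 3 onset = 9/2b = 1616.766ms

1. 0.0ms @ 0 + 359.281ms (1)
2. 359.281ms @ 1 + 1257.485ms (7/2)
3. 1616.766ms @ 9/2 + 538.922ms (3/2)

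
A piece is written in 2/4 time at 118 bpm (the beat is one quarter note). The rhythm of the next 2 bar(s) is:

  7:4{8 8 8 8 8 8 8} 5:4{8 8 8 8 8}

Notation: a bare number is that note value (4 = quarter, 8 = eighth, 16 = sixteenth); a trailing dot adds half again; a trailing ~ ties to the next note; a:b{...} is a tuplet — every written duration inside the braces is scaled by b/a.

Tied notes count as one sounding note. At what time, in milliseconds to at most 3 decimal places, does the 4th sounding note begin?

note 4 onset = 6/7b = 435.835ms

1. 0.0ms @ 0 + 145.278ms (2/7)
2. 145.278ms @ 2/7 + 145.278ms (2/7)
3. 290.557ms @ 4/7 + 145.278ms (2/7)
4. 435.835ms @ 6/7 + 145.278ms (2/7)
5. 581.114ms @ 8/7 + 145.278ms (2/7)
6. 726.392ms @ 10/7 + 145.278ms (2/7)
7. 871.671ms @ 12/7 + 145.278ms (2/7)
8. 1016.949ms @ 2 + 203.39ms (2/5)
9. 1220.339ms @ 12/5 + 203.39ms (2/5)
10. 1423.729ms @ 14/5 + 203.39ms (2/5)
11. 1627.119ms @ 16/5 + 203.39ms (2/5)
12. 1830.508ms @ 18/5 + 203.39ms (2/5)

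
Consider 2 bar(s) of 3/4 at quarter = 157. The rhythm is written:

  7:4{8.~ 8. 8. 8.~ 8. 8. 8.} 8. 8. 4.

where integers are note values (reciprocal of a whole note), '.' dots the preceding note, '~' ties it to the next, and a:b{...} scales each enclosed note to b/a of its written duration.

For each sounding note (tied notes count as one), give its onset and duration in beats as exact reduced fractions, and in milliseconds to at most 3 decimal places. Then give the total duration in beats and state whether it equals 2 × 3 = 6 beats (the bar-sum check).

1) 0.0ms=0b +327.571ms=6/7b
2) 327.571ms=6/7b +163.785ms=3/7b
3) 491.356ms=9/7b +327.571ms=6/7b
4) 818.926ms=15/7b +163.785ms=3/7b
5) 982.712ms=18/7b +163.785ms=3/7b
6) 1146.497ms=3b +286.624ms=3/4b
7) 1433.121ms=15/4b +286.624ms=3/4b
8) 1719.745ms=9/2b +573.248ms=3/2b
Σ=6b of 6 (157bpm 3/4) — PASS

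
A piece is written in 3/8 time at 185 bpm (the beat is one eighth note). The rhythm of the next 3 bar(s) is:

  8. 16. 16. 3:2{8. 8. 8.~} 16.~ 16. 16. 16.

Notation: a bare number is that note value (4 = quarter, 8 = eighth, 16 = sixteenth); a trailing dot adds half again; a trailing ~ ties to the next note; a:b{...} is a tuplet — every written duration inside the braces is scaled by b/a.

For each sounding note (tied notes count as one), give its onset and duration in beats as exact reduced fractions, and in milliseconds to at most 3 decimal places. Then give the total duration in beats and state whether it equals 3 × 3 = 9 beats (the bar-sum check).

1) 0.0ms=0b +486.486ms=3/2b
2) 486.486ms=3/2b +243.243ms=3/4b
3) 729.73ms=9/4b +243.243ms=3/4b
4) 972.973ms=3b +324.324ms=1b
5) 1297.297ms=4b +324.324ms=1b
6) 1621.622ms=5b +810.811ms=5/2b
7) 2432.432ms=15/2b +243.243ms=3/4b
8) 2675.676ms=33/4b +243.243ms=3/4b
Σ=9b of 9 (185bpm 3/8) — PASS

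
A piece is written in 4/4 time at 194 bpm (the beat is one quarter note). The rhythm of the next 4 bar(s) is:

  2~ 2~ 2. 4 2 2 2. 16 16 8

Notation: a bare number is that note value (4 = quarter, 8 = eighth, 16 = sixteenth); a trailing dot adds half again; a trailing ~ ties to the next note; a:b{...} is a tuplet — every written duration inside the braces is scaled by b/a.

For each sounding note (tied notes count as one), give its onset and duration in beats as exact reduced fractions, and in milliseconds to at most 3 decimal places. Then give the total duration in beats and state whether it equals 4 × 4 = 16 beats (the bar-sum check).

1) 0.0ms=0b +2164.948ms=7b
2) 2164.948ms=7b +309.278ms=1b
3) 2474.227ms=8b +618.557ms=2b
4) 3092.784ms=10b +618.557ms=2b
5) 3711.34ms=12b +927.835ms=3b
6) 4639.175ms=15b +77.32ms=1/4b
7) 4716.495ms=61/4b +77.32ms=1/4b
8) 4793.814ms=31/2b +154.639ms=1/2b
Σ=16b of 16 (194bpm 4/4) — PASS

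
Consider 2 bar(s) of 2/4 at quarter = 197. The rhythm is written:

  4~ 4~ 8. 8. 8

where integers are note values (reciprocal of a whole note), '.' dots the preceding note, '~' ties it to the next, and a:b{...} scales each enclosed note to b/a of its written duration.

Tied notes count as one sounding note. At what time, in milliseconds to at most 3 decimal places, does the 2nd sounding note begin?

1. 0.0ms @ 0 + 837.563ms (11/4)
2. 837.563ms @ 11/4 + 228.426ms (3/4)
3. 1065.99ms @ 7/2 + 152.284ms (1/2)

note 2 onset = 11/4b = 837.563ms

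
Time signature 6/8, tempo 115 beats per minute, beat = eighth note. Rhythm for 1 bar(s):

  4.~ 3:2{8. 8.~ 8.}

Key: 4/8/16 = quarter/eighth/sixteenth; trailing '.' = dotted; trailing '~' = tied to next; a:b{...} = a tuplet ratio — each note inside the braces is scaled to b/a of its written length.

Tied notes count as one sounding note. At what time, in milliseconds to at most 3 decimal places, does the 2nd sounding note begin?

note 2 onset = 4b = 2086.957ms

1. 0.0ms @ 0 + 2086.957ms (4)
2. 2086.957ms @ 4 + 1043.478ms (2)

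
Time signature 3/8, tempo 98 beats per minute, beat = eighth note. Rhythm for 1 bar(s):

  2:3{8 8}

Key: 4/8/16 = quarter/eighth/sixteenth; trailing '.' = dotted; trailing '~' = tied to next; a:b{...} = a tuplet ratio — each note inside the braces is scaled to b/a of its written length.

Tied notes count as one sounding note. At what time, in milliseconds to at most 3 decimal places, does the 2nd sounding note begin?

note 2 onset = 3/2b = 918.367ms

1. 0.0ms @ 0 + 918.367ms (3/2)
2. 918.367ms @ 3/2 + 918.367ms (3/2)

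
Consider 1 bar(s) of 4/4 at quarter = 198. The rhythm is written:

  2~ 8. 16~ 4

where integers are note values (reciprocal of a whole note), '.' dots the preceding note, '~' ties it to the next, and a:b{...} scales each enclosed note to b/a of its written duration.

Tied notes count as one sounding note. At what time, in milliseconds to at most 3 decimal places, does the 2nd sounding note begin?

note 2 onset = 11/4b = 833.333ms

1. 0.0ms @ 0 + 833.333ms (11/4)
2. 833.333ms @ 11/4 + 378.788ms (5/4)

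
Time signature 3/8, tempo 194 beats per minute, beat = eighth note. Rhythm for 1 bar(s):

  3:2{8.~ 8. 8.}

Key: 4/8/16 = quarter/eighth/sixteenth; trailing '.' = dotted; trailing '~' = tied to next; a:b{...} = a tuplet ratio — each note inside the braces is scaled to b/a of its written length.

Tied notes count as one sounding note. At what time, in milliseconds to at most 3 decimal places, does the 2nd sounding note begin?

note 2 onset = 2b = 618.557ms

1. 0.0ms @ 0 + 618.557ms (2)
2. 618.557ms @ 2 + 309.278ms (1)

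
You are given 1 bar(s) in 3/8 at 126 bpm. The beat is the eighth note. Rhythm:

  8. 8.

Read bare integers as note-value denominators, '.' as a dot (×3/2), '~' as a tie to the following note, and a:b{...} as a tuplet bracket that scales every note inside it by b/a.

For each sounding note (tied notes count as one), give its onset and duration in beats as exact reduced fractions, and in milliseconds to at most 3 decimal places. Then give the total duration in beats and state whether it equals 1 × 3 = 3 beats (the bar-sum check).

1) 0.0ms=0b +714.286ms=3/2b
2) 714.286ms=3/2b +714.286ms=3/2b
Σ=3b of 3 (126bpm 3/8) — PASS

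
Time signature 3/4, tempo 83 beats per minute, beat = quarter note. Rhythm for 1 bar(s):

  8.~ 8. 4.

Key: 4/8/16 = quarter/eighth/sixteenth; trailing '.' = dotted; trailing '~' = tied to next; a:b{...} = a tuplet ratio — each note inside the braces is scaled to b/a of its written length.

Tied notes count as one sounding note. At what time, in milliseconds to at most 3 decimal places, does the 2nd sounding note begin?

note 2 onset = 3/2b = 1084.337ms

1. 0.0ms @ 0 + 1084.337ms (3/2)
2. 1084.337ms @ 3/2 + 1084.337ms (3/2)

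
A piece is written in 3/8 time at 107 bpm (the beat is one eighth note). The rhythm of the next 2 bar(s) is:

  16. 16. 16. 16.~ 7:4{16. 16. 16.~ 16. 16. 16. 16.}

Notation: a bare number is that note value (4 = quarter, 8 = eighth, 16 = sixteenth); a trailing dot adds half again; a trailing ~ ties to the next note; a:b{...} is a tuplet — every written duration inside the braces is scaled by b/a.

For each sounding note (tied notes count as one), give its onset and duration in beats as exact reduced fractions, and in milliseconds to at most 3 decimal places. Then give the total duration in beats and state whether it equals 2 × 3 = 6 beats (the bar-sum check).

1) 0.0ms=0b +420.561ms=3/4b
2) 420.561ms=3/4b +420.561ms=3/4b
3) 841.121ms=3/2b +420.561ms=3/4b
4) 1261.682ms=9/4b +660.881ms=33/28b
5) 1922.563ms=24/7b +240.32ms=3/7b
6) 2162.884ms=27/7b +480.641ms=6/7b
7) 2643.525ms=33/7b +240.32ms=3/7b
8) 2883.845ms=36/7b +240.32ms=3/7b
9) 3124.166ms=39/7b +240.32ms=3/7b
Σ=6b of 6 (107bpm 3/8) — PASS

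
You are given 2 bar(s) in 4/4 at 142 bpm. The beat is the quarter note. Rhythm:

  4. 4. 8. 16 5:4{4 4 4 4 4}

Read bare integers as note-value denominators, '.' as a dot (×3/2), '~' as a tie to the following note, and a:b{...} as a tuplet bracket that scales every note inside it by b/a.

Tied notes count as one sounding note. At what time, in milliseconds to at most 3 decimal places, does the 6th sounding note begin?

1. 0.0ms @ 0 + 633.803ms (3/2)
2. 633.803ms @ 3/2 + 633.803ms (3/2)
3. 1267.606ms @ 3 + 316.901ms (3/4)
4. 1584.507ms @ 15/4 + 105.634ms (1/4)
5. 1690.141ms @ 4 + 338.028ms (4/5)
6. 2028.169ms @ 24/5 + 338.028ms (4/5)
7. 2366.197ms @ 28/5 + 338.028ms (4/5)
8. 2704.225ms @ 32/5 + 338.028ms (4/5)
9. 3042.254ms @ 36/5 + 338.028ms (4/5)

note 6 onset = 24/5b = 2028.169ms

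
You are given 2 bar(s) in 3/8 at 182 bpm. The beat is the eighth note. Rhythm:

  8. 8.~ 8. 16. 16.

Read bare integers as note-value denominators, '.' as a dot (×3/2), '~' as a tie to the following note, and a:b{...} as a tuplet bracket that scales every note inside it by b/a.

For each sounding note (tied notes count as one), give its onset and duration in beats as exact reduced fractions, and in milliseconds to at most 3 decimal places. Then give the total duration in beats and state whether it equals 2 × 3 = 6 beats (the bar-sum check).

1) 0.0ms=0b +494.505ms=3/2b
2) 494.505ms=3/2b +989.011ms=3b
3) 1483.516ms=9/2b +247.253ms=3/4b
4) 1730.769ms=21/4b +247.253ms=3/4b
Σ=6b of 6 (182bpm 3/8) — PASS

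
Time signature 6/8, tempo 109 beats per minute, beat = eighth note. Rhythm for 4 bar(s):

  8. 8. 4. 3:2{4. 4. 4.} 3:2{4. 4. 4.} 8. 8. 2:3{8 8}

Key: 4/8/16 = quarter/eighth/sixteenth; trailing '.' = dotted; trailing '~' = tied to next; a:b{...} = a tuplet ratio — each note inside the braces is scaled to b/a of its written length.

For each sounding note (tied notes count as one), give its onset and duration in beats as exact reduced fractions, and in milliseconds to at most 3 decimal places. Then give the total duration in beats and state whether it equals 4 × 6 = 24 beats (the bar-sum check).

1) 0.0ms=0b +825.688ms=3/2b
2) 825.688ms=3/2b +825.688ms=3/2b
3) 1651.376ms=3b +1651.376ms=3b
4) 3302.752ms=6b +1100.917ms=2b
5) 4403.67ms=8b +1100.917ms=2b
6) 5504.587ms=10b +1100.917ms=2b
7) 6605.505ms=12b +1100.917ms=2b
8) 7706.422ms=14b +1100.917ms=2b
9) 8807.339ms=16b +1100.917ms=2b
10) 9908.257ms=18b +825.688ms=3/2b
11) 10733.945ms=39/2b +825.688ms=3/2b
12) 11559.633ms=21b +825.688ms=3/2b
13) 12385.321ms=45/2b +825.688ms=3/2b
Σ=24b of 24 (109bpm 6/8) — PASS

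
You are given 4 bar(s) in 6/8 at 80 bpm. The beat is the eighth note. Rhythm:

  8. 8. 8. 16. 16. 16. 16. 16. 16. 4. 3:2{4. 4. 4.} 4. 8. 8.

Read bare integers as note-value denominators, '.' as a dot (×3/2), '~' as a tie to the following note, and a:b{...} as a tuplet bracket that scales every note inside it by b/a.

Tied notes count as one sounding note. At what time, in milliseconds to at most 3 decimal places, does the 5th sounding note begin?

1. 0.0ms @ 0 + 1125.0ms (3/2)
2. 1125.0ms @ 3/2 + 1125.0ms (3/2)
3. 2250.0ms @ 3 + 1125.0ms (3/2)
4. 3375.0ms @ 9/2 + 562.5ms (3/4)
5. 3937.5ms @ 21/4 + 562.5ms (3/4)
6. 4500.0ms @ 6 + 562.5ms (3/4)
7. 5062.5ms @ 27/4 + 562.5ms (3/4)
8. 5625.0ms @ 15/2 + 562.5ms (3/4)
9. 6187.5ms @ 33/4 + 562.5ms (3/4)
10. 6750.0ms @ 9 + 2250.0ms (3)
11. 9000.0ms @ 12 + 1500.0ms (2)
12. 10500.0ms @ 14 + 1500.0ms (2)
13. 12000.0ms @ 16 + 1500.0ms (2)
14. 13500.0ms @ 18 + 2250.0ms (3)
15. 15750.0ms @ 21 + 1125.0ms (3/2)
16. 16875.0ms @ 45/2 + 1125.0ms (3/2)

note 5 onset = 21/4b = 3937.5ms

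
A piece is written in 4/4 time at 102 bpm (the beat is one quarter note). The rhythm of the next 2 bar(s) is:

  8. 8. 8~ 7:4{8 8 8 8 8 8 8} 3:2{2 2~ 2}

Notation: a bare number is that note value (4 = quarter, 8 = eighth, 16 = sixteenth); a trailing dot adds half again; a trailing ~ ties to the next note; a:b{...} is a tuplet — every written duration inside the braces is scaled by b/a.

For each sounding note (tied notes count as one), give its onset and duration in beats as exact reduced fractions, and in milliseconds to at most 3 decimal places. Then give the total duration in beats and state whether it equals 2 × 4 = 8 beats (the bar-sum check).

1) 0.0ms=0b +441.176ms=3/4b
2) 441.176ms=3/4b +441.176ms=3/4b
3) 882.353ms=3/2b +462.185ms=11/14b
4) 1344.538ms=16/7b +168.067ms=2/7b
5) 1512.605ms=18/7b +168.067ms=2/7b
6) 1680.672ms=20/7b +168.067ms=2/7b
7) 1848.739ms=22/7b +168.067ms=2/7b
8) 2016.807ms=24/7b +168.067ms=2/7b
9) 2184.874ms=26/7b +168.067ms=2/7b
10) 2352.941ms=4b +784.314ms=4/3b
11) 3137.255ms=16/3b +1568.627ms=8/3b
Σ=8b of 8 (102bpm 4/4) — PASS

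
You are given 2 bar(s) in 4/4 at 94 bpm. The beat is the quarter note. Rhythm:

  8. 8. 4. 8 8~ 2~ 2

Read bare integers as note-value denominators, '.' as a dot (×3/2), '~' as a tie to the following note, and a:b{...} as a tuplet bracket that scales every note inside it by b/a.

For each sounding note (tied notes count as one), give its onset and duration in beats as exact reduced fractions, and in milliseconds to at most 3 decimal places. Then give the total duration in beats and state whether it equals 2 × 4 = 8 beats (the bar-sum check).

1) 0.0ms=0b +478.723ms=3/4b
2) 478.723ms=3/4b +478.723ms=3/4b
3) 957.447ms=3/2b +957.447ms=3/2b
4) 1914.894ms=3b +319.149ms=1/2b
5) 2234.043ms=7/2b +2872.34ms=9/2b
Σ=8b of 8 (94bpm 4/4) — PASS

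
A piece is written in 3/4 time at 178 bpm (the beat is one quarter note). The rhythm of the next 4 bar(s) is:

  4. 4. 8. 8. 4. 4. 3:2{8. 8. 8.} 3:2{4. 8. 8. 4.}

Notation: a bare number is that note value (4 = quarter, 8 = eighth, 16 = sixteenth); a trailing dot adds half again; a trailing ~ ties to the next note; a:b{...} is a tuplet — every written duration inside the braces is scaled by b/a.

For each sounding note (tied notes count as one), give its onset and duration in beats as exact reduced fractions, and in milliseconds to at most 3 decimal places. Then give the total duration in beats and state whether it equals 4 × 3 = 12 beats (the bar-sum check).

1) 0.0ms=0b +505.618ms=3/2b
2) 505.618ms=3/2b +505.618ms=3/2b
3) 1011.236ms=3b +252.809ms=3/4b
4) 1264.045ms=15/4b +252.809ms=3/4b
5) 1516.854ms=9/2b +505.618ms=3/2b
6) 2022.472ms=6b +505.618ms=3/2b
7) 2528.09ms=15/2b +168.539ms=1/2b
8) 2696.629ms=8b +168.539ms=1/2b
9) 2865.169ms=17/2b +168.539ms=1/2b
10) 3033.708ms=9b +337.079ms=1b
11) 3370.787ms=10b +168.539ms=1/2b
12) 3539.326ms=21/2b +168.539ms=1/2b
13) 3707.865ms=11b +337.079ms=1b
Σ=12b of 12 (178bpm 3/4) — PASS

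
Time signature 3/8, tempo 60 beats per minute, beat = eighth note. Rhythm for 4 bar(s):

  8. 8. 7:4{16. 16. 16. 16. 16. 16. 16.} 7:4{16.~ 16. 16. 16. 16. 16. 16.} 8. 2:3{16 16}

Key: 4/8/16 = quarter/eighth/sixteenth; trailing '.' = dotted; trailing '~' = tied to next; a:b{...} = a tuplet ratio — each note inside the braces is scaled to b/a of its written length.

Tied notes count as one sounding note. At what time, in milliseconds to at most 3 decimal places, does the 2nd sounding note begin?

note 2 onset = 3/2b = 1500.0ms

1. 0.0ms @ 0 + 1500.0ms (3/2)
2. 1500.0ms @ 3/2 + 1500.0ms (3/2)
3. 3000.0ms @ 3 + 428.571ms (3/7)
4. 3428.571ms @ 24/7 + 428.571ms (3/7)
5. 3857.143ms @ 27/7 + 428.571ms (3/7)
6. 4285.714ms @ 30/7 + 428.571ms (3/7)
7. 4714.286ms @ 33/7 + 428.571ms (3/7)
8. 5142.857ms @ 36/7 + 428.571ms (3/7)
9. 5571.429ms @ 39/7 + 428.571ms (3/7)
10. 6000.0ms @ 6 + 857.143ms (6/7)
11. 6857.143ms @ 48/7 + 428.571ms (3/7)
12. 7285.714ms @ 51/7 + 428.571ms (3/7)
13. 7714.286ms @ 54/7 + 428.571ms (3/7)
14. 8142.857ms @ 57/7 + 428.571ms (3/7)
15. 8571.429ms @ 60/7 + 428.571ms (3/7)
16. 9000.0ms @ 9 + 1500.0ms (3/2)
17. 10500.0ms @ 21/2 + 750.0ms (3/4)
18. 11250.0ms @ 45/4 + 750.0ms (3/4)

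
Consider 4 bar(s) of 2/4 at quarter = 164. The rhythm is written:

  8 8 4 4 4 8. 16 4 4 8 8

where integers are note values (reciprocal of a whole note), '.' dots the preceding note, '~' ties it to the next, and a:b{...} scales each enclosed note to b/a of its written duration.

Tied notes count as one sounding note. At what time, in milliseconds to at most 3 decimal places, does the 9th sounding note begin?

note 9 onset = 6b = 2195.122ms

1. 0.0ms @ 0 + 182.927ms (1/2)
2. 182.927ms @ 1/2 + 182.927ms (1/2)
3. 365.854ms @ 1 + 365.854ms (1)
4. 731.707ms @ 2 + 365.854ms (1)
5. 1097.561ms @ 3 + 365.854ms (1)
6. 1463.415ms @ 4 + 274.39ms (3/4)
7. 1737.805ms @ 19/4 + 91.463ms (1/4)
8. 1829.268ms @ 5 + 365.854ms (1)
9. 2195.122ms @ 6 + 365.854ms (1)
10. 2560.976ms @ 7 + 182.927ms (1/2)
11. 2743.902ms @ 15/2 + 182.927ms (1/2)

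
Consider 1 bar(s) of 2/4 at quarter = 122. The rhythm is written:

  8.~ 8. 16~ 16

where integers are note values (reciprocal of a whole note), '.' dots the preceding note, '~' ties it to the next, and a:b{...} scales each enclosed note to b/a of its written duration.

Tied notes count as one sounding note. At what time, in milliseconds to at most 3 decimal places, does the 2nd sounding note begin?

1. 0.0ms @ 0 + 737.705ms (3/2)
2. 737.705ms @ 3/2 + 245.902ms (1/2)

note 2 onset = 3/2b = 737.705ms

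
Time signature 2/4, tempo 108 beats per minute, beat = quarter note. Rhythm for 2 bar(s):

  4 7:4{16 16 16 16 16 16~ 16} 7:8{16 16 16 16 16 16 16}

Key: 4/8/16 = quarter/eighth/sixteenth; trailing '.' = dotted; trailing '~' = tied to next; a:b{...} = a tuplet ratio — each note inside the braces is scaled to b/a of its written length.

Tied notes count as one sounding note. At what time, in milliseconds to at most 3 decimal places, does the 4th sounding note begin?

note 4 onset = 9/7b = 714.286ms

1. 0.0ms @ 0 + 555.556ms (1)
2. 555.556ms @ 1 + 79.365ms (1/7)
3. 634.921ms @ 8/7 + 79.365ms (1/7)
4. 714.286ms @ 9/7 + 79.365ms (1/7)
5. 793.651ms @ 10/7 + 79.365ms (1/7)
6. 873.016ms @ 11/7 + 79.365ms (1/7)
7. 952.381ms @ 12/7 + 158.73ms (2/7)
8. 1111.111ms @ 2 + 158.73ms (2/7)
9. 1269.841ms @ 16/7 + 158.73ms (2/7)
10. 1428.571ms @ 18/7 + 158.73ms (2/7)
11. 1587.302ms @ 20/7 + 158.73ms (2/7)
12. 1746.032ms @ 22/7 + 158.73ms (2/7)
13. 1904.762ms @ 24/7 + 158.73ms (2/7)
14. 2063.492ms @ 26/7 + 158.73ms (2/7)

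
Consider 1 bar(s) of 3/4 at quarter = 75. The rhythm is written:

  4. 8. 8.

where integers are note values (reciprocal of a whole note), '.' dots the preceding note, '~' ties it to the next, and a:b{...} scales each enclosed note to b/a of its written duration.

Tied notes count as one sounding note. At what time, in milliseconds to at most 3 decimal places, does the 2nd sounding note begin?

note 2 onset = 3/2b = 1200.0ms

1. 0.0ms @ 0 + 1200.0ms (3/2)
2. 1200.0ms @ 3/2 + 600.0ms (3/4)
3. 1800.0ms @ 9/4 + 600.0ms (3/4)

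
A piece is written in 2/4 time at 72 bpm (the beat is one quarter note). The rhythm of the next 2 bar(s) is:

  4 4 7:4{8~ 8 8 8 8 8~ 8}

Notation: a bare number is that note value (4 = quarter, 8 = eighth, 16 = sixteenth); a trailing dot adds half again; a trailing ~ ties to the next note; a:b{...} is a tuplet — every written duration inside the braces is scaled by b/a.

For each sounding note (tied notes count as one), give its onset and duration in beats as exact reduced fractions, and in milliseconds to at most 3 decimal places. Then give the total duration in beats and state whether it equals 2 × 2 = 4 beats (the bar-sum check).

1) 0.0ms=0b +833.333ms=1b
2) 833.333ms=1b +833.333ms=1b
3) 1666.667ms=2b +476.19ms=4/7b
4) 2142.857ms=18/7b +238.095ms=2/7b
5) 2380.952ms=20/7b +238.095ms=2/7b
6) 2619.048ms=22/7b +238.095ms=2/7b
7) 2857.143ms=24/7b +476.19ms=4/7b
Σ=4b of 4 (72bpm 2/4) — PASS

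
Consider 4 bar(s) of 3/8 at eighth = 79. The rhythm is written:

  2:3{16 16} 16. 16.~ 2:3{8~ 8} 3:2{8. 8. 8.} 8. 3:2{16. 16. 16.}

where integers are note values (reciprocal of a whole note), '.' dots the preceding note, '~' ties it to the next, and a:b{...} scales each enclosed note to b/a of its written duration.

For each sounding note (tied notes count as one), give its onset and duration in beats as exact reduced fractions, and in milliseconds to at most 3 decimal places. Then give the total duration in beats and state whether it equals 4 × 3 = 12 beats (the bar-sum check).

1) 0.0ms=0b +569.62ms=3/4b
2) 569.62ms=3/4b +569.62ms=3/4b
3) 1139.241ms=3/2b +569.62ms=3/4b
4) 1708.861ms=9/4b +2848.101ms=15/4b
5) 4556.962ms=6b +759.494ms=1b
6) 5316.456ms=7b +759.494ms=1b
7) 6075.949ms=8b +759.494ms=1b
8) 6835.443ms=9b +1139.241ms=3/2b
9) 7974.684ms=21/2b +379.747ms=1/2b
10) 8354.43ms=11b +379.747ms=1/2b
11) 8734.177ms=23/2b +379.747ms=1/2b
Σ=12b of 12 (79bpm 3/8) — PASS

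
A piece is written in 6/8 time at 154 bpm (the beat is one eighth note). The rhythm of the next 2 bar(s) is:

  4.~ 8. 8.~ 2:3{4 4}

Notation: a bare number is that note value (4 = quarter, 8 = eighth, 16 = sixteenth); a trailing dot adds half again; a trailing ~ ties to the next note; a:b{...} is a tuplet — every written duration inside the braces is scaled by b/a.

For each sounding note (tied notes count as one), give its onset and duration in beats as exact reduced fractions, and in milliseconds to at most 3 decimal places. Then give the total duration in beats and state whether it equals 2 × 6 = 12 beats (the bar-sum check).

1) 0.0ms=0b +1753.247ms=9/2b
2) 1753.247ms=9/2b +1753.247ms=9/2b
3) 3506.494ms=9b +1168.831ms=3b
Σ=12b of 12 (154bpm 6/8) — PASS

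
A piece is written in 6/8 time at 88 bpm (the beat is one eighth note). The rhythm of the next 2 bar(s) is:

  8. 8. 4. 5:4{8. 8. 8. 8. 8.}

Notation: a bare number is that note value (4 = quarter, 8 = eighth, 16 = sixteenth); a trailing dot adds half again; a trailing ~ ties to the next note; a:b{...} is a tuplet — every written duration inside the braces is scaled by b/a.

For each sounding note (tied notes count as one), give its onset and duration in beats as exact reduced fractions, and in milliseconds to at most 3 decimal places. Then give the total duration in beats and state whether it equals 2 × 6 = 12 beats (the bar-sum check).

1) 0.0ms=0b +1022.727ms=3/2b
2) 1022.727ms=3/2b +1022.727ms=3/2b
3) 2045.455ms=3b +2045.455ms=3b
4) 4090.909ms=6b +818.182ms=6/5b
5) 4909.091ms=36/5b +818.182ms=6/5b
6) 5727.273ms=42/5b +818.182ms=6/5b
7) 6545.455ms=48/5b +818.182ms=6/5b
8) 7363.636ms=54/5b +818.182ms=6/5b
Σ=12b of 12 (88bpm 6/8) — PASS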